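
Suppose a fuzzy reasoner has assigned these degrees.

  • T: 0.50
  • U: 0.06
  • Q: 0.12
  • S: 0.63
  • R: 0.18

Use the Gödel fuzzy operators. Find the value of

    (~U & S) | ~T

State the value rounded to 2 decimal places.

~U = 1 − 0.06 = 0.94
~U & S = min(a, b) on (0.94, 0.63) = 0.63
~T = 1 − 0.50 = 0.50
(~U & S) | ~T = max(a, b) on (0.63, 0.50) = 0.63

0.63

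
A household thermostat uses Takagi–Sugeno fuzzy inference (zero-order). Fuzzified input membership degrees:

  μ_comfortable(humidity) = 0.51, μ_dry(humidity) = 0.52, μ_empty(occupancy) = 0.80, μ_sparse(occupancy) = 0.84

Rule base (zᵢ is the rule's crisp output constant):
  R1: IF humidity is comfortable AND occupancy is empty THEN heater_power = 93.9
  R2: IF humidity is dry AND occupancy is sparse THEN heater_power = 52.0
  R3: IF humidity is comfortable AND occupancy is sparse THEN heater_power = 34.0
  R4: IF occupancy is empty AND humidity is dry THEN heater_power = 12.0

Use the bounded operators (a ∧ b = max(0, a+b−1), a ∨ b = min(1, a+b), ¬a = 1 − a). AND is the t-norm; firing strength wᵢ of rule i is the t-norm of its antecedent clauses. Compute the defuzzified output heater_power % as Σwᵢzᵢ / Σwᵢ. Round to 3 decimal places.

47.440

R1 (z=93.9): comfortable=0.51, empty=0.80; AND[max(0, a+b−1)] → w = 0.31
R2 (z=52.0): dry=0.52, sparse=0.84; AND[max(0, a+b−1)] → w = 0.36
R3 (z=34.0): comfortable=0.51, sparse=0.84; AND[max(0, a+b−1)] → w = 0.35
R4 (z=12.0): empty=0.80, dry=0.52; AND[max(0, a+b−1)] → w = 0.32
Weighted average = (0.31·93.9 + 0.36·52.0 + 0.35·34.0 + 0.32·12.0) / (0.31 + 0.36 + 0.35 + 0.32)
  = 63.5690 / 1.3400 = 47.440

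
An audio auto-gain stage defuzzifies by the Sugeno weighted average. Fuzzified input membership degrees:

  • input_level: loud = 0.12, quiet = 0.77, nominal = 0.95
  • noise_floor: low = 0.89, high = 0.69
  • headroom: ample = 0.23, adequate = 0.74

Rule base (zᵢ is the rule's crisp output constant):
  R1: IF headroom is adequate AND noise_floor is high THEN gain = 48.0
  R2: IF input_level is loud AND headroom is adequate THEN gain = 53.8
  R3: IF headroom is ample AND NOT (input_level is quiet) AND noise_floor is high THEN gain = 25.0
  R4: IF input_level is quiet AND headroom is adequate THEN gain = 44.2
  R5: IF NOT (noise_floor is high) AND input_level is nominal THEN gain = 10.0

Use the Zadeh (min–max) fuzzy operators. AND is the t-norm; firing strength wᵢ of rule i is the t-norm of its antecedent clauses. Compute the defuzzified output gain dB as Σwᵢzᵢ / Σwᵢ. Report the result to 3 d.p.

R1 (z=48.0): adequate=0.74, high=0.69; AND[min(a, b)] → w = 0.69
R2 (z=53.8): loud=0.12, adequate=0.74; AND[min(a, b)] → w = 0.12
R3 (z=25.0): ample=0.23, ¬quiet=1−0.77=0.23, high=0.69; AND[min(a, b)] → w = 0.23
R4 (z=44.2): quiet=0.77, adequate=0.74; AND[min(a, b)] → w = 0.74
R5 (z=10.0): ¬high=1−0.69=0.31, nominal=0.95; AND[min(a, b)] → w = 0.31
Weighted average = (0.69·48.0 + 0.12·53.8 + 0.23·25.0 + 0.74·44.2 + 0.31·10.0) / (0.69 + 0.12 + 0.23 + 0.74 + 0.31)
  = 81.1340 / 2.0900 = 38.820

38.820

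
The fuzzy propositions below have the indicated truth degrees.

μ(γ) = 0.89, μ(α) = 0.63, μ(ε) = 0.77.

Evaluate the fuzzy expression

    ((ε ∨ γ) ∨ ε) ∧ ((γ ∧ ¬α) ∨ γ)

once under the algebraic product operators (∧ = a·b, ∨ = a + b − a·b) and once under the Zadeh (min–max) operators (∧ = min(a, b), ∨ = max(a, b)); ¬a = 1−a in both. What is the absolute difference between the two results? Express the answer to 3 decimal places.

Under algebraic product:
  ε ∨ γ = a + b − a·b on (0.7700, 0.8900) = 0.9747
  (ε ∨ γ) ∨ ε = a + b − a·b on (0.9747, 0.7700) = 0.9942
  ¬α = 1 − 0.6300 = 0.3700
  γ ∧ ¬α = a·b on (0.8900, 0.3700) = 0.3293
  (γ ∧ ¬α) ∨ γ = a + b − a·b on (0.3293, 0.8900) = 0.9262
  ((ε ∨ γ) ∨ ε) ∧ ((γ ∧ ¬α) ∨ γ) = a·b on (0.9942, 0.9262) = 0.9208
  → value = 0.9208
Under Zadeh (min–max):
  ε ∨ γ = max(a, b) on (0.77, 0.89) = 0.89
  (ε ∨ γ) ∨ ε = max(a, b) on (0.89, 0.77) = 0.89
  ¬α = 1 − 0.63 = 0.37
  γ ∧ ¬α = min(a, b) on (0.89, 0.37) = 0.37
  (γ ∧ ¬α) ∨ γ = max(a, b) on (0.37, 0.89) = 0.89
  ((ε ∨ γ) ∨ ε) ∧ ((γ ∧ ¬α) ∨ γ) = min(a, b) on (0.89, 0.89) = 0.89
  → value = 0.8900
|0.9208 − 0.8900| = 0.031

0.031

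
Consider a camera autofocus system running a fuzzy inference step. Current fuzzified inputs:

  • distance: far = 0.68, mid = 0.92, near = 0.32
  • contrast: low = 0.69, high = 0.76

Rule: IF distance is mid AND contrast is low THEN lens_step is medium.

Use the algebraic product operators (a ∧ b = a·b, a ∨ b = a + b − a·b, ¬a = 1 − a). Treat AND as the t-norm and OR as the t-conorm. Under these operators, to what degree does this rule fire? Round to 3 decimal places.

0.635

firing strength: mid=0.92, low=0.69; AND[a·b] → w = 0.6348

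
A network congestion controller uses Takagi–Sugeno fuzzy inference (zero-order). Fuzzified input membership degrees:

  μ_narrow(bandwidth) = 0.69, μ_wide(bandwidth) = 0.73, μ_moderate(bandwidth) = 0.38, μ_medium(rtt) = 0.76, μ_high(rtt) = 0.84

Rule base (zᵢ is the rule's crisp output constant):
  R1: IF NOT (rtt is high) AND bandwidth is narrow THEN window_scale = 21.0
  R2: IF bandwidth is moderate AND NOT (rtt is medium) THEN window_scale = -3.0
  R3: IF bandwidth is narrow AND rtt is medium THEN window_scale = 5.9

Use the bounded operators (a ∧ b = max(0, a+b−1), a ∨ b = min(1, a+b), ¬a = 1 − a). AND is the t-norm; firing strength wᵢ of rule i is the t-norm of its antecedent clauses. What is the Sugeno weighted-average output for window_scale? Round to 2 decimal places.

R1 (z=21.0): ¬high=1−0.84=0.16, narrow=0.69; AND[max(0, a+b−1)] → w = 0.00
R2 (z=-3.0): moderate=0.38, ¬medium=1−0.76=0.24; AND[max(0, a+b−1)] → w = 0.00
R3 (z=5.9): narrow=0.69, medium=0.76; AND[max(0, a+b−1)] → w = 0.45
Weighted average = (0.00·21.0 + 0.00·-3.0 + 0.45·5.9) / (0.00 + 0.00 + 0.45)
  = 2.6550 / 0.4500 = 5.90

5.90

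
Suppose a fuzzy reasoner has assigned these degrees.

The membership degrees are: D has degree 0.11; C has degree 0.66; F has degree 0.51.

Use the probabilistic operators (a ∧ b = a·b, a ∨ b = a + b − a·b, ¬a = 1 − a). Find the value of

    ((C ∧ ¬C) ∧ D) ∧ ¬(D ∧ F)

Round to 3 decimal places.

0.023

¬C = 1 − 0.6600 = 0.3400
C ∧ ¬C = a·b on (0.6600, 0.3400) = 0.2244
(C ∧ ¬C) ∧ D = a·b on (0.2244, 0.1100) = 0.0247
D ∧ F = a·b on (0.1100, 0.5100) = 0.0561
¬(D ∧ F) = 1 − 0.0561 = 0.9439
((C ∧ ¬C) ∧ D) ∧ ¬(D ∧ F) = a·b on (0.0247, 0.9439) = 0.0233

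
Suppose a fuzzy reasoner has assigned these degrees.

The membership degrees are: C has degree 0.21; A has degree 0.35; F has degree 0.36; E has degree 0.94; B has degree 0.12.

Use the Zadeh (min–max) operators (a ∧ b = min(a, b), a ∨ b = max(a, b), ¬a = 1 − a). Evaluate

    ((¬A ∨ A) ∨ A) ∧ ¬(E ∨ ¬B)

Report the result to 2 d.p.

0.06

¬A = 1 − 0.35 = 0.65
¬A ∨ A = max(a, b) on (0.65, 0.35) = 0.65
(¬A ∨ A) ∨ A = max(a, b) on (0.65, 0.35) = 0.65
¬B = 1 − 0.12 = 0.88
E ∨ ¬B = max(a, b) on (0.94, 0.88) = 0.94
¬(E ∨ ¬B) = 1 − 0.94 = 0.06
((¬A ∨ A) ∨ A) ∧ ¬(E ∨ ¬B) = min(a, b) on (0.65, 0.06) = 0.06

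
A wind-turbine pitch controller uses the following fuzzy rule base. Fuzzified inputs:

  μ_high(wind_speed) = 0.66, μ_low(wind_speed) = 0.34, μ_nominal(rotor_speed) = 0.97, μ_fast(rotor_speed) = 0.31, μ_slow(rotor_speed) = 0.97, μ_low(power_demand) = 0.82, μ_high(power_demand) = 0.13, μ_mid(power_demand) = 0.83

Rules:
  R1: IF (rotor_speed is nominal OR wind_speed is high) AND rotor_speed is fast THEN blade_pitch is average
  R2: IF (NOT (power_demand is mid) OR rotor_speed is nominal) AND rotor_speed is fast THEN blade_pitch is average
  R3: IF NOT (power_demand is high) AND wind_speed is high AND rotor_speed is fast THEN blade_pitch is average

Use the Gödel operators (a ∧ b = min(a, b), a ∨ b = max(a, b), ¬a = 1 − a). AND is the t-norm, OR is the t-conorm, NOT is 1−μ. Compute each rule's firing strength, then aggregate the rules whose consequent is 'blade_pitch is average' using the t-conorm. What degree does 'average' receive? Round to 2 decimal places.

R1: (nominal=0.97 OR high=0.66) = 0.97; AND[min(a, b)] with fast=0.31 → w = 0.31
R2: (¬mid=1−0.83=0.17 OR nominal=0.97) = 0.97; AND[min(a, b)] with fast=0.31 → w = 0.31
R3: ¬high=1−0.13=0.87, high=0.66, fast=0.31; AND[min(a, b)] → w = 0.31
Rules with consequent 'average': {R1, R2, R3} → strengths 0.31, 0.31, 0.31
Aggregate via t-conorm [max(a, b)]: 0.31

0.31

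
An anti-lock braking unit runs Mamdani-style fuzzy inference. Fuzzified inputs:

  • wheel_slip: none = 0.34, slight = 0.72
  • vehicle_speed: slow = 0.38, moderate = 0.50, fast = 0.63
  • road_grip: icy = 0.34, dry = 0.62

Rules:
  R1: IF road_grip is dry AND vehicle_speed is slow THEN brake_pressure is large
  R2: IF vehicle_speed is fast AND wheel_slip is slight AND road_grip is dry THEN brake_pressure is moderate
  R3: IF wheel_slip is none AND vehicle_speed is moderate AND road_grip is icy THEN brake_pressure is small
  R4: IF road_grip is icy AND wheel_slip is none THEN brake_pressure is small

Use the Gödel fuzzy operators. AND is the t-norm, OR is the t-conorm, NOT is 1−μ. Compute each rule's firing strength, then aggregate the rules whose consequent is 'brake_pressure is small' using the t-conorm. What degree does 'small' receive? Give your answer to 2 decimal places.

R1: dry=0.62, slow=0.38; AND[min(a, b)] → w = 0.38
R2: fast=0.63, slight=0.72, dry=0.62; AND[min(a, b)] → w = 0.62
R3: none=0.34, moderate=0.50, icy=0.34; AND[min(a, b)] → w = 0.34
R4: icy=0.34, none=0.34; AND[min(a, b)] → w = 0.34
Rules with consequent 'small': {R3, R4} → strengths 0.34, 0.34
Aggregate via t-conorm [max(a, b)]: 0.34

0.34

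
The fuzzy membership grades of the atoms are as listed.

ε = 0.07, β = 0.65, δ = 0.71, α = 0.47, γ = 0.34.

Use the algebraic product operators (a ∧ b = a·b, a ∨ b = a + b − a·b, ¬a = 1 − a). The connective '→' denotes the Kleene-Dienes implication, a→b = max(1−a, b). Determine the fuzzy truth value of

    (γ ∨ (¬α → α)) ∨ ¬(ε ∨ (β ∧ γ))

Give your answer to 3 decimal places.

¬α = 1 − 0.4700 = 0.5300
¬α → α  [Kleene-Dienes: max(1−a, b)] with a=0.5300, b=0.4700 → 0.4700
γ ∨ (¬α → α) = a + b − a·b on (0.3400, 0.4700) = 0.6502
β ∧ γ = a·b on (0.6500, 0.3400) = 0.2210
ε ∨ (β ∧ γ) = a + b − a·b on (0.0700, 0.2210) = 0.2755
¬(ε ∨ (β ∧ γ)) = 1 − 0.2755 = 0.7245
(γ ∨ (¬α → α)) ∨ ¬(ε ∨ (β ∧ γ)) = a + b − a·b on (0.6502, 0.7245) = 0.9036

0.904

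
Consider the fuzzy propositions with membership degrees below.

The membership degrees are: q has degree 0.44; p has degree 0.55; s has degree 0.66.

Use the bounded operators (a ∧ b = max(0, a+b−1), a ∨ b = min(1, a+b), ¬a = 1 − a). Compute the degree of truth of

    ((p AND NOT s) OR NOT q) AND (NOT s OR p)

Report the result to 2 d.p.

0.45

NOT s = 1 − 0.66 = 0.34
p AND NOT s = max(0, a+b−1) on (0.55, 0.34) = 0.00
NOT q = 1 − 0.44 = 0.56
(p AND NOT s) OR NOT q = min(1, a+b) on (0.00, 0.56) = 0.56
NOT s = 1 − 0.66 = 0.34
NOT s OR p = min(1, a+b) on (0.34, 0.55) = 0.89
((p AND NOT s) OR NOT q) AND (NOT s OR p) = max(0, a+b−1) on (0.56, 0.89) = 0.45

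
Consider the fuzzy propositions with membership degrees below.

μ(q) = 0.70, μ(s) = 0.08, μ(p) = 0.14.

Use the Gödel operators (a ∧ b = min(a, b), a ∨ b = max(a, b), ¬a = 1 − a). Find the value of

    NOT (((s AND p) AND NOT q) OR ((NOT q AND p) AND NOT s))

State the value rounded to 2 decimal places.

0.86

s AND p = min(a, b) on (0.08, 0.14) = 0.08
NOT q = 1 − 0.70 = 0.30
(s AND p) AND NOT q = min(a, b) on (0.08, 0.30) = 0.08
NOT q = 1 − 0.70 = 0.30
NOT q AND p = min(a, b) on (0.30, 0.14) = 0.14
NOT s = 1 − 0.08 = 0.92
(NOT q AND p) AND NOT s = min(a, b) on (0.14, 0.92) = 0.14
((s AND p) AND NOT q) OR ((NOT q AND p) AND NOT s) = max(a, b) on (0.08, 0.14) = 0.14
NOT (((s AND p) AND NOT q) OR ((NOT q AND p) AND NOT s)) = 1 − 0.14 = 0.86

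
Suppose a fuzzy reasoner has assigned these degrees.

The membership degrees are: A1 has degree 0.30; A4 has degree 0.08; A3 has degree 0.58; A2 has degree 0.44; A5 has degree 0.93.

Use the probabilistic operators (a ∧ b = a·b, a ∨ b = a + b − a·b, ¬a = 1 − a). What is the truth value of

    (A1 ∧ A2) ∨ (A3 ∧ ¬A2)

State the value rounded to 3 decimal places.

0.414

A1 ∧ A2 = a·b on (0.3000, 0.4400) = 0.1320
¬A2 = 1 − 0.4400 = 0.5600
A3 ∧ ¬A2 = a·b on (0.5800, 0.5600) = 0.3248
(A1 ∧ A2) ∨ (A3 ∧ ¬A2) = a + b − a·b on (0.1320, 0.3248) = 0.4139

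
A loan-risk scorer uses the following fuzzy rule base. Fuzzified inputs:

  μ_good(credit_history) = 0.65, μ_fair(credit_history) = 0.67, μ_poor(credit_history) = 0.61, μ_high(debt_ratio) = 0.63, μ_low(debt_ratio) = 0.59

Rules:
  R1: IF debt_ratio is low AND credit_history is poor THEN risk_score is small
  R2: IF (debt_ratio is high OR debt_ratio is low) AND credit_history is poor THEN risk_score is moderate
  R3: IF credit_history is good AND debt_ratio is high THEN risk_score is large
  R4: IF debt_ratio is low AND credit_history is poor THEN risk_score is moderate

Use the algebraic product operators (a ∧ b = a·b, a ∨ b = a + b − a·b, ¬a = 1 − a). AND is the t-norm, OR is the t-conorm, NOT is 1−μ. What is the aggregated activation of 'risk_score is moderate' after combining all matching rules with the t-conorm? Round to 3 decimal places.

R1: low=0.59, poor=0.61; AND[a·b] → w = 0.3599
R2: (high=0.63 OR low=0.59) = 0.8483; AND[a·b] with poor=0.61 → w = 0.5175
R3: good=0.65, high=0.63; AND[a·b] → w = 0.4095
R4: low=0.59, poor=0.61; AND[a·b] → w = 0.3599
Rules with consequent 'moderate': {R2, R4} → strengths 0.5175, 0.3599
Aggregate via t-conorm [a + b − a·b]: 0.6911

0.691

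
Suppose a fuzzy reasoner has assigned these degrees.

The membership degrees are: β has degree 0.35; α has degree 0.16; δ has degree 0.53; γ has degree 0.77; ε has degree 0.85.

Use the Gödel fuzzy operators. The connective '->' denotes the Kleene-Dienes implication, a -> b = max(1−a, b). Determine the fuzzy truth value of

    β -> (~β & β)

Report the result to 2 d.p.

0.65

~β = 1 − 0.35 = 0.65
~β & β = min(a, b) on (0.65, 0.35) = 0.35
β -> (~β & β)  [Kleene-Dienes: max(1−a, b)] with a=0.35, b=0.35 → 0.65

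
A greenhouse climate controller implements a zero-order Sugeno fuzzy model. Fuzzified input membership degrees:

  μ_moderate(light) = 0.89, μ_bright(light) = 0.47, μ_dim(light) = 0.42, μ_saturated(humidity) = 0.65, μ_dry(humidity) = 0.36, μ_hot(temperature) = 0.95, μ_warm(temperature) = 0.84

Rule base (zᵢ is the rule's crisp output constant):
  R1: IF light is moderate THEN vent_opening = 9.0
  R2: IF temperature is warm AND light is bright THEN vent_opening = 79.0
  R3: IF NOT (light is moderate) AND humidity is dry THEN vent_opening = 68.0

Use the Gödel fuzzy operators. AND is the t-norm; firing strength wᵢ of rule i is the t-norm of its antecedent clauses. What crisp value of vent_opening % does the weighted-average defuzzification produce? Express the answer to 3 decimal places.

R1 (z=9.0): moderate=0.89 → w = 0.89
R2 (z=79.0): warm=0.84, bright=0.47; AND[min(a, b)] → w = 0.47
R3 (z=68.0): ¬moderate=1−0.89=0.11, dry=0.36; AND[min(a, b)] → w = 0.11
Weighted average = (0.89·9.0 + 0.47·79.0 + 0.11·68.0) / (0.89 + 0.47 + 0.11)
  = 52.6200 / 1.4700 = 35.796

35.796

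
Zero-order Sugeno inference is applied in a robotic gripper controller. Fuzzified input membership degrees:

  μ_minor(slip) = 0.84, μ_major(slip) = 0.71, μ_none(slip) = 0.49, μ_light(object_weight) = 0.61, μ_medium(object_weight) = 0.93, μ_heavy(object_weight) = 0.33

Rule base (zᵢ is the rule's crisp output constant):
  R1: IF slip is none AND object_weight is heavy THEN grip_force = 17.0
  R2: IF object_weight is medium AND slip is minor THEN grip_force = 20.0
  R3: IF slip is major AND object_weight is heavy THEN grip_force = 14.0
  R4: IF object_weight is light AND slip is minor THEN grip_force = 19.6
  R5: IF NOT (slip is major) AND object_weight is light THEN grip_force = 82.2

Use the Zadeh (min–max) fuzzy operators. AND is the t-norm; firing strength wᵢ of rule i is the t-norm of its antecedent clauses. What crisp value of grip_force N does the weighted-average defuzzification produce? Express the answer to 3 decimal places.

26.177

R1 (z=17.0): none=0.49, heavy=0.33; AND[min(a, b)] → w = 0.33
R2 (z=20.0): medium=0.93, minor=0.84; AND[min(a, b)] → w = 0.84
R3 (z=14.0): major=0.71, heavy=0.33; AND[min(a, b)] → w = 0.33
R4 (z=19.6): light=0.61, minor=0.84; AND[min(a, b)] → w = 0.61
R5 (z=82.2): ¬major=1−0.71=0.29, light=0.61; AND[min(a, b)] → w = 0.29
Weighted average = (0.33·17.0 + 0.84·20.0 + 0.33·14.0 + 0.61·19.6 + 0.29·82.2) / (0.33 + 0.84 + 0.33 + 0.61 + 0.29)
  = 62.8240 / 2.4000 = 26.177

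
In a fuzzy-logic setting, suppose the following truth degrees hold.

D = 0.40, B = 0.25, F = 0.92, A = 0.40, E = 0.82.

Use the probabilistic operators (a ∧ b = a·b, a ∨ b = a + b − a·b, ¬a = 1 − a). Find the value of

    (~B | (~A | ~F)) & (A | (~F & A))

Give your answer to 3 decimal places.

~B = 1 − 0.2500 = 0.7500
~A = 1 − 0.4000 = 0.6000
~F = 1 − 0.9200 = 0.0800
~A | ~F = a + b − a·b on (0.6000, 0.0800) = 0.6320
~B | (~A | ~F) = a + b − a·b on (0.7500, 0.6320) = 0.9080
~F = 1 − 0.9200 = 0.0800
~F & A = a·b on (0.0800, 0.4000) = 0.0320
A | (~F & A) = a + b − a·b on (0.4000, 0.0320) = 0.4192
(~B | (~A | ~F)) & (A | (~F & A)) = a·b on (0.9080, 0.4192) = 0.3806

0.381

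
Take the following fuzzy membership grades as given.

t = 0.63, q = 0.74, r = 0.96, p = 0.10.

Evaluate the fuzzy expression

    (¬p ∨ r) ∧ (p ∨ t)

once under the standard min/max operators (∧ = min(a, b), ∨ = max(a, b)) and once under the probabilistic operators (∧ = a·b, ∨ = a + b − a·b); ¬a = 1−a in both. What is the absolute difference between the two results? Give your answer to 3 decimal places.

Under standard min/max:
  ¬p = 1 − 0.10 = 0.90
  ¬p ∨ r = max(a, b) on (0.90, 0.96) = 0.96
  p ∨ t = max(a, b) on (0.10, 0.63) = 0.63
  (¬p ∨ r) ∧ (p ∨ t) = min(a, b) on (0.96, 0.63) = 0.63
  → value = 0.6300
Under probabilistic:
  ¬p = 1 − 0.1000 = 0.9000
  ¬p ∨ r = a + b − a·b on (0.9000, 0.9600) = 0.9960
  p ∨ t = a + b − a·b on (0.1000, 0.6300) = 0.6670
  (¬p ∨ r) ∧ (p ∨ t) = a·b on (0.9960, 0.6670) = 0.6643
  → value = 0.6643
|0.6300 − 0.6643| = 0.034

0.034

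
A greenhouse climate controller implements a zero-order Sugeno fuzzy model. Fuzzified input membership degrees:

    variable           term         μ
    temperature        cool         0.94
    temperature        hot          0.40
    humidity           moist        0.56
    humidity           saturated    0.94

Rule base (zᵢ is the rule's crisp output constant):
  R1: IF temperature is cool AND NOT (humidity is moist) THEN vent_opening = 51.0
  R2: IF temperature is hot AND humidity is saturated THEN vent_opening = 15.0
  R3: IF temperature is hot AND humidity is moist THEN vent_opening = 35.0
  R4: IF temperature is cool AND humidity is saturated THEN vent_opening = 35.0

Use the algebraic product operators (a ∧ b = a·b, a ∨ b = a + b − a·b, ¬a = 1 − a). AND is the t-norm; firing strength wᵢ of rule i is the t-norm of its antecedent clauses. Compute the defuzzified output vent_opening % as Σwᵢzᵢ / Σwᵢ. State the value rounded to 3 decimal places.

R1 (z=51.0): cool=0.94, ¬moist=1−0.56=0.44; AND[a·b] → w = 0.4136
R2 (z=15.0): hot=0.40, saturated=0.94; AND[a·b] → w = 0.3760
R3 (z=35.0): hot=0.40, moist=0.56; AND[a·b] → w = 0.2240
R4 (z=35.0): cool=0.94, saturated=0.94; AND[a·b] → w = 0.8836
Weighted average = (0.4136·51.0 + 0.3760·15.0 + 0.2240·35.0 + 0.8836·35.0) / (0.4136 + 0.3760 + 0.2240 + 0.8836)
  = 65.4996 / 1.8972 = 34.524

34.524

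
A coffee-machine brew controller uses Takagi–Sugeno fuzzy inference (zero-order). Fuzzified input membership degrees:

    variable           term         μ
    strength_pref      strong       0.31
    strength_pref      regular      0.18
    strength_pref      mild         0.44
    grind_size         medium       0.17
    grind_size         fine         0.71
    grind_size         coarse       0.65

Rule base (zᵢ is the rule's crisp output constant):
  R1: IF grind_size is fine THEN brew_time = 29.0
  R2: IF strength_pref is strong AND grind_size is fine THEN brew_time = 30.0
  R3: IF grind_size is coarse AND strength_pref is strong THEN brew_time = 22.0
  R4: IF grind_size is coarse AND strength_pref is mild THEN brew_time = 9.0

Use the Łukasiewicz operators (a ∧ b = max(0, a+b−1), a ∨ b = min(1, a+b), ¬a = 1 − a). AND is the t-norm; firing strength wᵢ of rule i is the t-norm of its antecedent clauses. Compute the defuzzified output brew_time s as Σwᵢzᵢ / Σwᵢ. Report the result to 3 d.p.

26.829

R1 (z=29.0): fine=0.71 → w = 0.71
R2 (z=30.0): strong=0.31, fine=0.71; AND[max(0, a+b−1)] → w = 0.02
R3 (z=22.0): coarse=0.65, strong=0.31; AND[max(0, a+b−1)] → w = 0.00
R4 (z=9.0): coarse=0.65, mild=0.44; AND[max(0, a+b−1)] → w = 0.09
Weighted average = (0.71·29.0 + 0.02·30.0 + 0.00·22.0 + 0.09·9.0) / (0.71 + 0.02 + 0.00 + 0.09)
  = 22.0000 / 0.8200 = 26.829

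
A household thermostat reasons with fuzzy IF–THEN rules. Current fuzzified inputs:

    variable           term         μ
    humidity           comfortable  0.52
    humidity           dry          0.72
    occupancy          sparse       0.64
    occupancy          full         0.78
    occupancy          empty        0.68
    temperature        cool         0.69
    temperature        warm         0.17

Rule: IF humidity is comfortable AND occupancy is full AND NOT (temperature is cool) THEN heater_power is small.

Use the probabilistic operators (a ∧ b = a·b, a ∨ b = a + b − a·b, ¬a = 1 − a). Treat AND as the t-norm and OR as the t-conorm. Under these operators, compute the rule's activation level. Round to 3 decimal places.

0.126

firing strength: comfortable=0.52, full=0.78, ¬cool=1−0.69=0.31; AND[a·b] → w = 0.1257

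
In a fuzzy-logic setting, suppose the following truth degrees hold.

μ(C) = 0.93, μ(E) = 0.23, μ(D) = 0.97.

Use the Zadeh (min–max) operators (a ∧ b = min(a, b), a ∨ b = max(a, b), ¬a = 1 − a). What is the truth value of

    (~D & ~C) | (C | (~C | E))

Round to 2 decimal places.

0.93

~D = 1 − 0.97 = 0.03
~C = 1 − 0.93 = 0.07
~D & ~C = min(a, b) on (0.03, 0.07) = 0.03
~C = 1 − 0.93 = 0.07
~C | E = max(a, b) on (0.07, 0.23) = 0.23
C | (~C | E) = max(a, b) on (0.93, 0.23) = 0.93
(~D & ~C) | (C | (~C | E)) = max(a, b) on (0.03, 0.93) = 0.93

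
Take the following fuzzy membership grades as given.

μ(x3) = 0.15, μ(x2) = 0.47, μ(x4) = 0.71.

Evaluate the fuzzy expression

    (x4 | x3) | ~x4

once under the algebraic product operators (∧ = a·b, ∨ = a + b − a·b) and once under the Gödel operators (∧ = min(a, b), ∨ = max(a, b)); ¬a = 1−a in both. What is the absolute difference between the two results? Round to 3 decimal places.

Under algebraic product:
  x4 | x3 = a + b − a·b on (0.7100, 0.1500) = 0.7535
  ~x4 = 1 − 0.7100 = 0.2900
  (x4 | x3) | ~x4 = a + b − a·b on (0.7535, 0.2900) = 0.8250
  → value = 0.8250
Under Gödel:
  x4 | x3 = max(a, b) on (0.71, 0.15) = 0.71
  ~x4 = 1 − 0.71 = 0.29
  (x4 | x3) | ~x4 = max(a, b) on (0.71, 0.29) = 0.71
  → value = 0.7100
|0.8250 − 0.7100| = 0.115

0.115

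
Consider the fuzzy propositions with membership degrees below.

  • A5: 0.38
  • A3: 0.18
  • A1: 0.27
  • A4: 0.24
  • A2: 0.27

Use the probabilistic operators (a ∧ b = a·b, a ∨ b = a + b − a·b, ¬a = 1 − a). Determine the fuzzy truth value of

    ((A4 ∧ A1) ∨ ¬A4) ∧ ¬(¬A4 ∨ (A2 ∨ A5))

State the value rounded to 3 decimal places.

A4 ∧ A1 = a·b on (0.2400, 0.2700) = 0.0648
¬A4 = 1 − 0.2400 = 0.7600
(A4 ∧ A1) ∨ ¬A4 = a + b − a·b on (0.0648, 0.7600) = 0.7756
¬A4 = 1 − 0.2400 = 0.7600
A2 ∨ A5 = a + b − a·b on (0.2700, 0.3800) = 0.5474
¬A4 ∨ (A2 ∨ A5) = a + b − a·b on (0.7600, 0.5474) = 0.8914
¬(¬A4 ∨ (A2 ∨ A5)) = 1 − 0.8914 = 0.1086
((A4 ∧ A1) ∨ ¬A4) ∧ ¬(¬A4 ∨ (A2 ∨ A5)) = a·b on (0.7756, 0.1086) = 0.0842

0.084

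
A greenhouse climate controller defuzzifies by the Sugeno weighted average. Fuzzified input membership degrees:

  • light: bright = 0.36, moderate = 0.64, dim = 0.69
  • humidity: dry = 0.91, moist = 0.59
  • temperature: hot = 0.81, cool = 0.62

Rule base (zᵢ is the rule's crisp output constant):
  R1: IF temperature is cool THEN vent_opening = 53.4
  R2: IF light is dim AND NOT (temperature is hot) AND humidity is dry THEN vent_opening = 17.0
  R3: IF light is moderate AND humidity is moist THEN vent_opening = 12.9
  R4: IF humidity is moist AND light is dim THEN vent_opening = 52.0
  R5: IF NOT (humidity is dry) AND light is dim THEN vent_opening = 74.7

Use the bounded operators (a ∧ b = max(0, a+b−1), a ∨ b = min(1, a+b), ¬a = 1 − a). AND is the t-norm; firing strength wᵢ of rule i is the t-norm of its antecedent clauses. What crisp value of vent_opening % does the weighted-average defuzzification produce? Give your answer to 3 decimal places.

R1 (z=53.4): cool=0.62 → w = 0.62
R2 (z=17.0): dim=0.69, ¬hot=1−0.81=0.19, dry=0.91; AND[max(0, a+b−1)] → w = 0.00
R3 (z=12.9): moderate=0.64, moist=0.59; AND[max(0, a+b−1)] → w = 0.23
R4 (z=52.0): moist=0.59, dim=0.69; AND[max(0, a+b−1)] → w = 0.28
R5 (z=74.7): ¬dry=1−0.91=0.09, dim=0.69; AND[max(0, a+b−1)] → w = 0.00
Weighted average = (0.62·53.4 + 0.00·17.0 + 0.23·12.9 + 0.28·52.0 + 0.00·74.7) / (0.62 + 0.00 + 0.23 + 0.28 + 0.00)
  = 50.6350 / 1.1300 = 44.810

44.810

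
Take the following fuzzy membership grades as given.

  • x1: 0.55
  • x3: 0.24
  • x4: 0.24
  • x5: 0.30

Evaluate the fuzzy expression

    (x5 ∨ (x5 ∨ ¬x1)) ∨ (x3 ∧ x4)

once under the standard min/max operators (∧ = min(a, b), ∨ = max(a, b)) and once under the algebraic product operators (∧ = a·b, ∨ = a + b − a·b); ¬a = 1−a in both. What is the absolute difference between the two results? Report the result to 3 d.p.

Under standard min/max:
  ¬x1 = 1 − 0.55 = 0.45
  x5 ∨ ¬x1 = max(a, b) on (0.30, 0.45) = 0.45
  x5 ∨ (x5 ∨ ¬x1) = max(a, b) on (0.30, 0.45) = 0.45
  x3 ∧ x4 = min(a, b) on (0.24, 0.24) = 0.24
  (x5 ∨ (x5 ∨ ¬x1)) ∨ (x3 ∧ x4) = max(a, b) on (0.45, 0.24) = 0.45
  → value = 0.4500
Under algebraic product:
  ¬x1 = 1 − 0.5500 = 0.4500
  x5 ∨ ¬x1 = a + b − a·b on (0.3000, 0.4500) = 0.6150
  x5 ∨ (x5 ∨ ¬x1) = a + b − a·b on (0.3000, 0.6150) = 0.7305
  x3 ∧ x4 = a·b on (0.2400, 0.2400) = 0.0576
  (x5 ∨ (x5 ∨ ¬x1)) ∨ (x3 ∧ x4) = a + b − a·b on (0.7305, 0.0576) = 0.7460
  → value = 0.7460
|0.4500 − 0.7460| = 0.296

0.296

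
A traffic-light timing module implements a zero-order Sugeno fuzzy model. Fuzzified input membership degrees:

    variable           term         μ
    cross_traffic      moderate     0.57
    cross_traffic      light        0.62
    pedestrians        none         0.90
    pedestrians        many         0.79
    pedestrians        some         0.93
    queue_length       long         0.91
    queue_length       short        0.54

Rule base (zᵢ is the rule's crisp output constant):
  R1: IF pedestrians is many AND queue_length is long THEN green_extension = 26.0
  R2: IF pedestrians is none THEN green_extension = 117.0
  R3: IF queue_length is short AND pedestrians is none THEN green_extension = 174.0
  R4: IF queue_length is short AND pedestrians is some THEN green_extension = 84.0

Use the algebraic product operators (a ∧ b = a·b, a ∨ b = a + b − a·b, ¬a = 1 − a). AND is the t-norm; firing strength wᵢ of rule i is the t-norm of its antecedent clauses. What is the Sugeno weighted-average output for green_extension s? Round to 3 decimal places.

R1 (z=26.0): many=0.79, long=0.91; AND[a·b] → w = 0.7189
R2 (z=117.0): none=0.90 → w = 0.9000
R3 (z=174.0): short=0.54, none=0.90; AND[a·b] → w = 0.4860
R4 (z=84.0): short=0.54, some=0.93; AND[a·b] → w = 0.5022
Weighted average = (0.7189·26.0 + 0.9000·117.0 + 0.4860·174.0 + 0.5022·84.0) / (0.7189 + 0.9000 + 0.4860 + 0.5022)
  = 250.7402 / 2.6071 = 96.176

96.176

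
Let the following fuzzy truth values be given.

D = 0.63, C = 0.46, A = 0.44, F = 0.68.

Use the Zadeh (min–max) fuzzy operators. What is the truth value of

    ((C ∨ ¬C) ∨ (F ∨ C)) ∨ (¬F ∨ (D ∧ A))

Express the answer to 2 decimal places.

0.68

¬C = 1 − 0.46 = 0.54
C ∨ ¬C = max(a, b) on (0.46, 0.54) = 0.54
F ∨ C = max(a, b) on (0.68, 0.46) = 0.68
(C ∨ ¬C) ∨ (F ∨ C) = max(a, b) on (0.54, 0.68) = 0.68
¬F = 1 − 0.68 = 0.32
D ∧ A = min(a, b) on (0.63, 0.44) = 0.44
¬F ∨ (D ∧ A) = max(a, b) on (0.32, 0.44) = 0.44
((C ∨ ¬C) ∨ (F ∨ C)) ∨ (¬F ∨ (D ∧ A)) = max(a, b) on (0.68, 0.44) = 0.68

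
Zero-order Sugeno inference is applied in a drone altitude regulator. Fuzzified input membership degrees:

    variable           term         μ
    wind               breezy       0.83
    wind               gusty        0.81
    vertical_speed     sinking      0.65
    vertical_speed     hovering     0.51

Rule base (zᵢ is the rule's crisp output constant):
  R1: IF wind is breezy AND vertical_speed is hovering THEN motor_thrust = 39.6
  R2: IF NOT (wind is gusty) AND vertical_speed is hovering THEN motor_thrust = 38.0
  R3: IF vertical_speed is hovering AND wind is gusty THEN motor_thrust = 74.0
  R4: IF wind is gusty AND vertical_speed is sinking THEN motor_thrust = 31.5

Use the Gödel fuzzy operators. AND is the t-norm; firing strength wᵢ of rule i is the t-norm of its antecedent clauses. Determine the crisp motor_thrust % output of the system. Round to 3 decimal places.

46.038

R1 (z=39.6): breezy=0.83, hovering=0.51; AND[min(a, b)] → w = 0.51
R2 (z=38.0): ¬gusty=1−0.81=0.19, hovering=0.51; AND[min(a, b)] → w = 0.19
R3 (z=74.0): hovering=0.51, gusty=0.81; AND[min(a, b)] → w = 0.51
R4 (z=31.5): gusty=0.81, sinking=0.65; AND[min(a, b)] → w = 0.65
Weighted average = (0.51·39.6 + 0.19·38.0 + 0.51·74.0 + 0.65·31.5) / (0.51 + 0.19 + 0.51 + 0.65)
  = 85.6310 / 1.8600 = 46.038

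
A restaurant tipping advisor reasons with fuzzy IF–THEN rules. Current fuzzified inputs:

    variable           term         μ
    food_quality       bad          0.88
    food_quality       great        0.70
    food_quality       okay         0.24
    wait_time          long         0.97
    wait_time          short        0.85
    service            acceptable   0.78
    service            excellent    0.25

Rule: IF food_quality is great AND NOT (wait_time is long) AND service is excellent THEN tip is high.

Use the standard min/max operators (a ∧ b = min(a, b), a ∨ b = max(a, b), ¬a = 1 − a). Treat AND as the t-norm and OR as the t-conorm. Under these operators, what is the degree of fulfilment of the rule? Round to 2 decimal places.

0.03

firing strength: great=0.70, ¬long=1−0.97=0.03, excellent=0.25; AND[min(a, b)] → w = 0.03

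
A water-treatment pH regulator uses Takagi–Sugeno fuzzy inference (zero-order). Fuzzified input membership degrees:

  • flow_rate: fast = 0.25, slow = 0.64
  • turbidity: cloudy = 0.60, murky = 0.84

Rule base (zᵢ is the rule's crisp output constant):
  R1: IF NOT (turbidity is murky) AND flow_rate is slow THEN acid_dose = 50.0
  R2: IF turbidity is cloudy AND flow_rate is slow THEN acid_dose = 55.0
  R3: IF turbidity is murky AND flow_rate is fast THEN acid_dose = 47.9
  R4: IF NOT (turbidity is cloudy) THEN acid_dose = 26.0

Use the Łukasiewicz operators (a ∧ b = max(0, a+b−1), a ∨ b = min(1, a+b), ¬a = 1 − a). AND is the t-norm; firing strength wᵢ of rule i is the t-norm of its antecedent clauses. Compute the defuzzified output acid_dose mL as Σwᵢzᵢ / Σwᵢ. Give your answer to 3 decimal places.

R1 (z=50.0): ¬murky=1−0.84=0.16, slow=0.64; AND[max(0, a+b−1)] → w = 0.00
R2 (z=55.0): cloudy=0.60, slow=0.64; AND[max(0, a+b−1)] → w = 0.24
R3 (z=47.9): murky=0.84, fast=0.25; AND[max(0, a+b−1)] → w = 0.09
R4 (z=26.0): ¬cloudy=1−0.60=0.40 → w = 0.40
Weighted average = (0.00·50.0 + 0.24·55.0 + 0.09·47.9 + 0.40·26.0) / (0.00 + 0.24 + 0.09 + 0.40)
  = 27.9110 / 0.7300 = 38.234

38.234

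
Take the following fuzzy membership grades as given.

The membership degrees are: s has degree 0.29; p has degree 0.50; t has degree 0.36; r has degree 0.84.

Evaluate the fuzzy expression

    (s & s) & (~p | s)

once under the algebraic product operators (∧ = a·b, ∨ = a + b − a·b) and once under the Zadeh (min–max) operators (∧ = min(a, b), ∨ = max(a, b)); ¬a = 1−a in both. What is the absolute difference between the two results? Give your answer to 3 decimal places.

0.236

Under algebraic product:
  s & s = a·b on (0.2900, 0.2900) = 0.0841
  ~p = 1 − 0.5000 = 0.5000
  ~p | s = a + b − a·b on (0.5000, 0.2900) = 0.6450
  (s & s) & (~p | s) = a·b on (0.0841, 0.6450) = 0.0542
  → value = 0.0542
Under Zadeh (min–max):
  s & s = min(a, b) on (0.29, 0.29) = 0.29
  ~p = 1 − 0.50 = 0.50
  ~p | s = max(a, b) on (0.50, 0.29) = 0.50
  (s & s) & (~p | s) = min(a, b) on (0.29, 0.50) = 0.29
  → value = 0.2900
|0.0542 − 0.2900| = 0.236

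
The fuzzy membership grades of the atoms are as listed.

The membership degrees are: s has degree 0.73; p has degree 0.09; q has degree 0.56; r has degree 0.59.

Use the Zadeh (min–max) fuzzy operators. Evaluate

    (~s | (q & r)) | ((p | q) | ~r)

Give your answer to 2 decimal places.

0.56

~s = 1 − 0.73 = 0.27
q & r = min(a, b) on (0.56, 0.59) = 0.56
~s | (q & r) = max(a, b) on (0.27, 0.56) = 0.56
p | q = max(a, b) on (0.09, 0.56) = 0.56
~r = 1 − 0.59 = 0.41
(p | q) | ~r = max(a, b) on (0.56, 0.41) = 0.56
(~s | (q & r)) | ((p | q) | ~r) = max(a, b) on (0.56, 0.56) = 0.56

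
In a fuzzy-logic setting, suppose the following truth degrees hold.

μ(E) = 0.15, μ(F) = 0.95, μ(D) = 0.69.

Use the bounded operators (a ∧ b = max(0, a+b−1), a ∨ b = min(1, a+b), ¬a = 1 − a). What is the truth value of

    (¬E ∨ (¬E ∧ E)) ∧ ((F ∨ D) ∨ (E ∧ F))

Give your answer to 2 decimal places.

¬E = 1 − 0.15 = 0.85
¬E = 1 − 0.15 = 0.85
¬E ∧ E = max(0, a+b−1) on (0.85, 0.15) = 0.00
¬E ∨ (¬E ∧ E) = min(1, a+b) on (0.85, 0.00) = 0.85
F ∨ D = min(1, a+b) on (0.95, 0.69) = 1.00
E ∧ F = max(0, a+b−1) on (0.15, 0.95) = 0.10
(F ∨ D) ∨ (E ∧ F) = min(1, a+b) on (1.00, 0.10) = 1.00
(¬E ∨ (¬E ∧ E)) ∧ ((F ∨ D) ∨ (E ∧ F)) = max(0, a+b−1) on (0.85, 1.00) = 0.85

0.85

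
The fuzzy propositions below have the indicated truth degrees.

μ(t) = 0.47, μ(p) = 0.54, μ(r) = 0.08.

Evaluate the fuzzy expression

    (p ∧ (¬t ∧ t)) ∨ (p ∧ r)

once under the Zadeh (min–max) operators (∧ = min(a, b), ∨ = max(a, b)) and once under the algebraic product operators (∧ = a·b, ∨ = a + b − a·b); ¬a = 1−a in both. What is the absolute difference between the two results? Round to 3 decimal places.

Under Zadeh (min–max):
  ¬t = 1 − 0.47 = 0.53
  ¬t ∧ t = min(a, b) on (0.53, 0.47) = 0.47
  p ∧ (¬t ∧ t) = min(a, b) on (0.54, 0.47) = 0.47
  p ∧ r = min(a, b) on (0.54, 0.08) = 0.08
  (p ∧ (¬t ∧ t)) ∨ (p ∧ r) = max(a, b) on (0.47, 0.08) = 0.47
  → value = 0.4700
Under algebraic product:
  ¬t = 1 − 0.4700 = 0.5300
  ¬t ∧ t = a·b on (0.5300, 0.4700) = 0.2491
  p ∧ (¬t ∧ t) = a·b on (0.5400, 0.2491) = 0.1345
  p ∧ r = a·b on (0.5400, 0.0800) = 0.0432
  (p ∧ (¬t ∧ t)) ∨ (p ∧ r) = a + b − a·b on (0.1345, 0.0432) = 0.1719
  → value = 0.1719
|0.4700 − 0.1719| = 0.298

0.298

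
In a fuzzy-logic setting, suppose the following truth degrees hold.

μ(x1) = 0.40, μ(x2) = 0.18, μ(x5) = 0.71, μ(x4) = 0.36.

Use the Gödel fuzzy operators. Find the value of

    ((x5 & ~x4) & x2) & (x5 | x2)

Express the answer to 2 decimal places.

~x4 = 1 − 0.36 = 0.64
x5 & ~x4 = min(a, b) on (0.71, 0.64) = 0.64
(x5 & ~x4) & x2 = min(a, b) on (0.64, 0.18) = 0.18
x5 | x2 = max(a, b) on (0.71, 0.18) = 0.71
((x5 & ~x4) & x2) & (x5 | x2) = min(a, b) on (0.18, 0.71) = 0.18

0.18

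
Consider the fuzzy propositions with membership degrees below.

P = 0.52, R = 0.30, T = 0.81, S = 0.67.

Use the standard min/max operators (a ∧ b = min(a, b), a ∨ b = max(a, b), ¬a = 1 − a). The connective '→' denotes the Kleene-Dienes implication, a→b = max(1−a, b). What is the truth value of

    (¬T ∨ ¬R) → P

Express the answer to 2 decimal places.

0.52

¬T = 1 − 0.81 = 0.19
¬R = 1 − 0.30 = 0.70
¬T ∨ ¬R = max(a, b) on (0.19, 0.70) = 0.70
(¬T ∨ ¬R) → P  [Kleene-Dienes: max(1−a, b)] with a=0.70, b=0.52 → 0.52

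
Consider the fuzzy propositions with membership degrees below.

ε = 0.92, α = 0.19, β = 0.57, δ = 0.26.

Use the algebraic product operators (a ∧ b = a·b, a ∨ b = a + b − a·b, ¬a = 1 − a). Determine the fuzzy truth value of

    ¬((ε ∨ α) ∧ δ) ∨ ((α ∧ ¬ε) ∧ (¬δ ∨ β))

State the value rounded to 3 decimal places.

ε ∨ α = a + b − a·b on (0.9200, 0.1900) = 0.9352
(ε ∨ α) ∧ δ = a·b on (0.9352, 0.2600) = 0.2432
¬((ε ∨ α) ∧ δ) = 1 − 0.2432 = 0.7568
¬ε = 1 − 0.9200 = 0.0800
α ∧ ¬ε = a·b on (0.1900, 0.0800) = 0.0152
¬δ = 1 − 0.2600 = 0.7400
¬δ ∨ β = a + b − a·b on (0.7400, 0.5700) = 0.8882
(α ∧ ¬ε) ∧ (¬δ ∨ β) = a·b on (0.0152, 0.8882) = 0.0135
¬((ε ∨ α) ∧ δ) ∨ ((α ∧ ¬ε) ∧ (¬δ ∨ β)) = a + b − a·b on (0.7568, 0.0135) = 0.7601

0.760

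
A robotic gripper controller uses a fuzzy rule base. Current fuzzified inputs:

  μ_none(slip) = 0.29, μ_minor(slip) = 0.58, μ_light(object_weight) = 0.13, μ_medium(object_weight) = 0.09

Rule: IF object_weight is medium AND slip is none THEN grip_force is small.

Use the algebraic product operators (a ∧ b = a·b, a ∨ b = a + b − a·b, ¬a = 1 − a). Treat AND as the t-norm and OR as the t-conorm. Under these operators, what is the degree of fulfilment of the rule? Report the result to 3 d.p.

0.026

firing strength: medium=0.09, none=0.29; AND[a·b] → w = 0.0261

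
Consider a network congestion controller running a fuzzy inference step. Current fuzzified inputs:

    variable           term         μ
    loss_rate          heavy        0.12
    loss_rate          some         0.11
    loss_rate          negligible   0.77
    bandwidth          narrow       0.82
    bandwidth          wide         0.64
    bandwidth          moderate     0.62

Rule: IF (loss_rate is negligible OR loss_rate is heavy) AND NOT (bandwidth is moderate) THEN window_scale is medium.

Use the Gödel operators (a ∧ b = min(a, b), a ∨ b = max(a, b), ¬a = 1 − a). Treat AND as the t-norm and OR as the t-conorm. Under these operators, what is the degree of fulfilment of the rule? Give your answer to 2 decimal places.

0.38

firing strength: (negligible=0.77 OR heavy=0.12) = 0.77; AND[min(a, b)] with ¬moderate=1−0.62=0.38 → w = 0.38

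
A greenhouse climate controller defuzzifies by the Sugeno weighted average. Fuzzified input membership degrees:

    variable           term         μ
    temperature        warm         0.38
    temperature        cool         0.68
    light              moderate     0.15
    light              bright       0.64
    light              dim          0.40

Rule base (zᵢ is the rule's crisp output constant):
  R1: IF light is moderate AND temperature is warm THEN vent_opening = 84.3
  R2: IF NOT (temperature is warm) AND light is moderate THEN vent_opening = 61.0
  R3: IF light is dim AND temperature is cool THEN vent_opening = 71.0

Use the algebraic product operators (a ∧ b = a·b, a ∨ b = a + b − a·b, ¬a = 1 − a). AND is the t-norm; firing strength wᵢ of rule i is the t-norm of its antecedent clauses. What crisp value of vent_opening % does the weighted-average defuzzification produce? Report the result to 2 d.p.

R1 (z=84.3): moderate=0.15, warm=0.38; AND[a·b] → w = 0.0570
R2 (z=61.0): ¬warm=1−0.38=0.62, moderate=0.15; AND[a·b] → w = 0.0930
R3 (z=71.0): dim=0.40, cool=0.68; AND[a·b] → w = 0.2720
Weighted average = (0.0570·84.3 + 0.0930·61.0 + 0.2720·71.0) / (0.0570 + 0.0930 + 0.2720)
  = 29.7901 / 0.4220 = 70.59

70.59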